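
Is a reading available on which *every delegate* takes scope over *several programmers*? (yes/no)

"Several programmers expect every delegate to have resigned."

*every delegate* is an ECM subject; ECM complements are not islands, and the embedded quantifier may take matrix scope.
QR within a single clause is free, so the lower quantifier may take scope over the higher one.

Yes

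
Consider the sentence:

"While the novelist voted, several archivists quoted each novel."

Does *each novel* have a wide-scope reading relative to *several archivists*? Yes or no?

*each novel* is a matrix argument; the adjunct is an island but the target quantifier is outside it.
Since no island is crossed, the inverse ordering is licensed alongside surface scope.

Yes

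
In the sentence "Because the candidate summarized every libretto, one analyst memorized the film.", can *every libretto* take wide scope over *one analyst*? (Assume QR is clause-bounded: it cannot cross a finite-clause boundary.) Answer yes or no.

The DP *every libretto* is contained in the adjunct clause *because the candidate summarized every libretto*.
The adjunct-island constraint bars QR out of an adverbial clause.
*every libretto* is confined to the island and cannot take scope over *one analyst*.

No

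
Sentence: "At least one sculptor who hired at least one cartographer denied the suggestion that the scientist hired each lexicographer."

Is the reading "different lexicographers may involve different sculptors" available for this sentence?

No

The paraphrase describes the scope ordering *each lexicographer* > *at least one sculptor*.
*each lexicographer* is embedded in the complex NP *the suggestion that the scientist hired each lexicographer*.
A that-clause complement to a noun is an island; QR cannot cross the NP boundary.
So *each lexicographer* cannot raise to a position above *at least one sculptor*.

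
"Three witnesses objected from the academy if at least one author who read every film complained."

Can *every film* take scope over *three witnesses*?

No

The target quantifier *every film* is part of the relative clause *who read every film*, which is itself inside the adjunct *if at least one author who read every film complained*.
Nested islands: the RC island is itself inside an adjunct island, so wide scope is doubly excluded.
The inverse ordering *every film* > *three witnesses* is therefore underivable.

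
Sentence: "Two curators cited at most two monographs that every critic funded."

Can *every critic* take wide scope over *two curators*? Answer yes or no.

*every critic* sits inside the relative clause *that every critic funded* modifying *at most two monographs*.
A relative clause is a scope island — quantifier raising cannot cross its boundary.
Hence only narrow scope for *every critic* (under *two curators*) survives.

No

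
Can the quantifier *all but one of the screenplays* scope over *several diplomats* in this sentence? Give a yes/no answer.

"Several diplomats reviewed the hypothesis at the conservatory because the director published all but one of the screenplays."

No

The target quantifier *all but one of the screenplays* is part of the adjunct clause *because the director published all but one of the screenplays*.
Adverbial clauses are not L-marked, so they are barriers for QR — the quantifier cannot escape the adjunct.
*all but one of the screenplays* > *several diplomats* would require crossing that boundary, which is illicit.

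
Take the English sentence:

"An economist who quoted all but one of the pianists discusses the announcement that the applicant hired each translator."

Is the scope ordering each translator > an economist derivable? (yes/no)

No

*each translator* occurs within the complex NP *the announcement that the applicant hired each translator*.
The Complex NP Constraint bars QR out of the complement clause of a noun.
*each translator* is confined to the island and cannot take scope over *an economist*.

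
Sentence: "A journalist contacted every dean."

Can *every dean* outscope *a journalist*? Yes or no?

*every dean* is the matrix object and *a journalist* the matrix subject; the two are clausemates.
Clause-internal QR can adjoin the lower DP above the subject, yielding the inverse reading.
The sentence is scopally ambiguous between *a journalist* > *every dean* and *every dean* > *a journalist*.

Yes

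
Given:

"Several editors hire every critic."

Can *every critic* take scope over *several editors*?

*every critic* is the matrix object and *several editors* the matrix subject; the two are clausemates.
Clause-internal QR can adjoin the lower DP above the subject, yielding the inverse reading.

Yes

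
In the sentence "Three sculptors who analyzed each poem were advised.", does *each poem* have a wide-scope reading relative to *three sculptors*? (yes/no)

No

The DP *each poem* is contained in the relative clause *who analyzed each poem*.
Relative clauses block scope extraction: QR cannot target a position outside the modified NP.
The inverse ordering *each poem* > *three sculptors* is therefore underivable.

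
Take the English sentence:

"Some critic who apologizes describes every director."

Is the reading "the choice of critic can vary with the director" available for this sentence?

This is the *every director* > *some critic* reading.
Although the sentence contains a relative clause (*who apologizes*), *every director* is outside it, in the matrix VP.
Clause-internal QR can adjoin the lower DP above the subject, yielding the inverse reading.
Both orderings are possible: *some critic* > *every director* and *every director* > *some critic*.

Yes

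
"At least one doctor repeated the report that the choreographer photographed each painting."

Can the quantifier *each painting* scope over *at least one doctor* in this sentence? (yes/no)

The target quantifier *each painting* is part of the complex NP *the report that the choreographer photographed each painting*.
Noun-complement clauses are scope islands (the Complex NP Constraint): a quantifier inside one cannot scope into the matrix.
There is no licit LF on which *each painting* c-commands *at least one doctor*.

No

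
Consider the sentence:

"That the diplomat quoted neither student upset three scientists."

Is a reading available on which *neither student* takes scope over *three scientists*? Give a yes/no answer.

The target quantifier *neither student* is part of the sentential subject *that the diplomat quoted neither student*.
The Sentential Subject Constraint rules out raising the quantifier out of the that-clause subject.
*neither student* > *three scientists* would require crossing that boundary, which is illicit.

No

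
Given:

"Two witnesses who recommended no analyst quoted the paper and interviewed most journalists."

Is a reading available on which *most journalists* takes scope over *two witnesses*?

No

*most journalists* sits inside one conjunct of the coordinate structure (*interviewed most journalists*).
The Coordinate Structure Constraint blocks movement (including QR) out of a single conjunct.
There is no licit LF on which *most journalists* c-commands *two witnesses*.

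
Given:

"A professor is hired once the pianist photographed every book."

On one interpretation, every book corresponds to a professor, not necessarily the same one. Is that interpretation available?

That reading corresponds to *every book* > *a professor*.
*every book* sits inside the adjunct clause *once the pianist photographed every book*.
Adjunct clauses are scope islands: a quantifier inside an adjunct cannot raise into the matrix clause.
*every book* > *a professor* would require crossing that boundary, which is illicit.

No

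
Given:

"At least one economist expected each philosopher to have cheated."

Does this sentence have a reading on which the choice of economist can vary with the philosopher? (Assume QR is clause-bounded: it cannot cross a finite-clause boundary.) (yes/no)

Yes

The described interpretation is the *each philosopher* > *at least one economist* scoping.
This is an ECM construction: *each philosopher* is the infinitival subject, Case-marked by the matrix verb, and the infinitive is transparent for QR.
Nothing blocks QR of the lower DP to a position above the higher one, so inverse scope is available.
So *each philosopher* > *at least one economist* is among the available readings.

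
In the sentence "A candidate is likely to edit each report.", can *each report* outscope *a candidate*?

Yes

Raising constructions are monoclausal for scope purposes; *each report* is not separated from *a candidate* by any island.
No island intervenes, so both surface and inverse scope are derivable.
So *each report* > *a candidate* is among the available readings.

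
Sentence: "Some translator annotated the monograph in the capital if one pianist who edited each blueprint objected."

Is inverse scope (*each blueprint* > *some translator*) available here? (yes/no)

No

The target quantifier *each blueprint* is part of the relative clause *who edited each blueprint*, which is itself inside the adjunct *if one pianist who edited each blueprint objected*.
Both the relative clause and the enclosing adjunct are scope islands; QR cannot cross either.
So *each blueprint* cannot raise high enough to outscope *some translator*; only the surface ordering *some translator* > *each blueprint* is available.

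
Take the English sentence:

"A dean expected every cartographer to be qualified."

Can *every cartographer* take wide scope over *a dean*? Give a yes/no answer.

*every cartographer* is the subject of an ECM infinitive — the infinitival complement of an ECM verb is not a scope island, so *every cartographer* can raise into the matrix clause.
QR within a single clause is free, so the lower quantifier may take scope over the higher one.

Yes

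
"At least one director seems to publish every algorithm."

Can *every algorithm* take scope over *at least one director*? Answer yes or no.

Yes

*every algorithm* is the object of the infinitival complement of a raising predicate; raising infinitives are transparent for QR, so the two DPs are in effect clausemates.
With no island boundary between them, the object can take inverse scope over the subject via ordinary QR within the clause.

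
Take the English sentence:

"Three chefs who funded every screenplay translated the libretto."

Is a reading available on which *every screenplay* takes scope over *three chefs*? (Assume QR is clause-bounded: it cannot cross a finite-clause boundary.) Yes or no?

No

Structurally, *every screenplay* is inside the relative clause *who funded every screenplay*.
QR out of a relative clause is ruled out by the relative-clause island constraint.
So *every screenplay* cannot raise high enough to outscope *three chefs*; only the surface ordering *three chefs* > *every screenplay* is available.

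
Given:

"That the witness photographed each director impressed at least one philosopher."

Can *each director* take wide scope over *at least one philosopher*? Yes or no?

*each director* occurs within the sentential subject *that the witness photographed each director*.
Subjects — clausal subjects included — are islands for extraction, and QR is no exception.
*each director* is confined to the island and cannot take scope over *at least one philosopher*.

No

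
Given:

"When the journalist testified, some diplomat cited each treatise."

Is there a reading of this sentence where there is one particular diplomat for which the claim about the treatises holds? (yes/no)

The described interpretation is the *some diplomat* > *each treatise* scoping.
Nothing needs to raise for *some diplomat* > *each treatise*, so no island constraint is at stake.

Yes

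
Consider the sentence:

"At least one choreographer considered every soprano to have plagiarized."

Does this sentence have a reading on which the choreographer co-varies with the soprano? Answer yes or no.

This is the *every soprano* > *at least one choreographer* reading.
*every soprano* is the subject of an ECM infinitive — the infinitival complement of an ECM verb is not a scope island, so *every soprano* can raise into the matrix clause.
With no island boundary between them, the object can take inverse scope over the subject via ordinary QR within the clause.

Yes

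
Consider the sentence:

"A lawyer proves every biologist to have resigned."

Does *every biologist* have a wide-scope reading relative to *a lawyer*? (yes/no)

Yes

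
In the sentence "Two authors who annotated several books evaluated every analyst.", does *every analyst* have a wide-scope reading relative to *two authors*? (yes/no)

Yes

*every analyst* is a matrix argument; only *two authors* is modified by the relative clause *who annotated several books*, so the RC island is irrelevant to the target quantifier.
QR within a single clause is free, so the lower quantifier may take scope over the higher one.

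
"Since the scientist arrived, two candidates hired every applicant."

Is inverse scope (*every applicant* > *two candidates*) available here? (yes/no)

Yes

*every applicant* is a matrix argument; the adjunct is an island but the target quantifier is outside it.
Since no island is crossed, the inverse ordering is licensed alongside surface scope.
Both orderings are possible: *two candidates* > *every applicant* and *every applicant* > *two candidates*.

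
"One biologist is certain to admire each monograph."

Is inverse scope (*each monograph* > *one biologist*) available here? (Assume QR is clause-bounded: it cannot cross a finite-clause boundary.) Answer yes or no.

Yes

*each monograph* is the object of the infinitival complement of a raising predicate; raising infinitives are transparent for QR, so the two DPs are in effect clausemates.
QR within a single clause is free, so the lower quantifier may take scope over the higher one.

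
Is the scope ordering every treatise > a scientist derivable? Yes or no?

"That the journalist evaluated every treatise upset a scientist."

No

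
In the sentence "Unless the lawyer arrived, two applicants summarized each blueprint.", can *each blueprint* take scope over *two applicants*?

Although there is an adjunct clause, *each blueprint* is in the main clause, not inside the adjunct.
Since no island is crossed, the inverse ordering is licensed alongside surface scope.
Both orderings are possible: *two applicants* > *each blueprint* and *each blueprint* > *two applicants*.

Yes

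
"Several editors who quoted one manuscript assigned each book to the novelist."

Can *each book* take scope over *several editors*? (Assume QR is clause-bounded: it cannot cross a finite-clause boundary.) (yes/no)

Although the sentence contains a relative clause (*who quoted one manuscript*), *each book* is outside it, in the matrix VP.
Since no island is crossed, the inverse ordering is licensed alongside surface scope.
So *each book* > *several editors* is among the available readings.

Yes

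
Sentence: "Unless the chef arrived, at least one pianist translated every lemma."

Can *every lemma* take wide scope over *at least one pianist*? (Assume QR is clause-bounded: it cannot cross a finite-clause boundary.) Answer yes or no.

Yes

The adjunct island is irrelevant here — *every lemma* and *at least one pianist* are both in the matrix clause.
No island intervenes, so both surface and inverse scope are derivable.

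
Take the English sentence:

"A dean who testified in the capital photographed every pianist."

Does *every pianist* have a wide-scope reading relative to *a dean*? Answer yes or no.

The RC *who testified in the capital* is an island, but *every pianist* is not inside it — it is the matrix object, a clausemate of *a dean*.
Ordinary QR to a clause-peripheral position gives the wide-scope LF for the lower DP.

Yes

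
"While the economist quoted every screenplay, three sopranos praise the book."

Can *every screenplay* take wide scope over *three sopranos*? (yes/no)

No

*every screenplay* is embedded in the adjunct clause *while the economist quoted every screenplay*.
Scope out of an adjunct clause is unavailable: QR respects the adjunct-island constraint.
*every screenplay* > *three sopranos* would require crossing that boundary, which is illicit.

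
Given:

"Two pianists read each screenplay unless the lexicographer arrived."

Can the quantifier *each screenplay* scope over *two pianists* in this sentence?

Yes

*each screenplay* is a matrix argument; the adjunct is an island but the target quantifier is outside it.
Since no island is crossed, the inverse ordering is licensed alongside surface scope.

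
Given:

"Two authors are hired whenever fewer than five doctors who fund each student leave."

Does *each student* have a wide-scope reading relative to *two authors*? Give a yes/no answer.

No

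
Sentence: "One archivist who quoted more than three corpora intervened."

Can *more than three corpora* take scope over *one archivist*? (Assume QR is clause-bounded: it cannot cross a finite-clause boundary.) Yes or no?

*more than three corpora* occurs within the relative clause *who quoted more than three corpora*.
Relative clauses block scope extraction: QR cannot target a position outside the modified NP.
There is no licit LF on which *more than three corpora* c-commands *one archivist*.

No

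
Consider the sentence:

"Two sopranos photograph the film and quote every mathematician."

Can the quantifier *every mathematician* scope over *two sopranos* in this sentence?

The DP *every mathematician* is contained in one conjunct of the coordinate structure (*quote every mathematician*).
Asymmetric QR out of one conjunct violates the Coordinate Structure Constraint.
The inverse ordering *every mathematician* > *two sopranos* is therefore underivable.

No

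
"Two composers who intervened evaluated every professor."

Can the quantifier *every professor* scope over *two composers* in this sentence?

The RC *who intervened* is an island, but *every professor* is not inside it — it is the matrix object, a clausemate of *two composers*.
With no island boundary between them, the object can take inverse scope over the subject via ordinary QR within the clause.
Both orderings are possible: *two composers* > *every professor* and *every professor* > *two composers*.

Yes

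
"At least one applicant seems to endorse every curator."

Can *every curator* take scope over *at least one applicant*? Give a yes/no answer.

*every curator* is the object of the infinitival complement of a raising predicate; raising infinitives are transparent for QR, so the two DPs are in effect clausemates.
Clause-internal QR can adjoin the lower DP above the subject, yielding the inverse reading.

Yes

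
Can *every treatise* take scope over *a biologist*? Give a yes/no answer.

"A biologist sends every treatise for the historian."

Yes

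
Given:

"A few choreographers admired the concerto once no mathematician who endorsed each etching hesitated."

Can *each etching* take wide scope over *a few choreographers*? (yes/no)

*each etching* sits inside the relative clause *who endorsed each etching*, which is itself inside the adjunct *once no mathematician who endorsed each etching hesitated*.
The quantifier would have to escape first the RC and then the adjunct — two independent island violations.
*each etching* is confined to the island and cannot take scope over *a few choreographers*.

No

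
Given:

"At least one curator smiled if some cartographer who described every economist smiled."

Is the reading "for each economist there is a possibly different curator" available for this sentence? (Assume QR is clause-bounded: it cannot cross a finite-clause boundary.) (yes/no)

The described interpretation is the *every economist* > *at least one curator* scoping.
The target quantifier *every economist* is part of the relative clause *who described every economist*, which is itself inside the adjunct *if some cartographer who described every economist smiled*.
Even if one barrier were somehow void, the other would still block QR.
*every economist* is confined to the island and cannot take scope over *at least one curator*.

No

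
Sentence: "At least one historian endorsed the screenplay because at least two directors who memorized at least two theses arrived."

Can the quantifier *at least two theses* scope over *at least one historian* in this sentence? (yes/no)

No

*at least two theses* occurs within the relative clause *who memorized at least two theses*, which is itself inside the adjunct *because at least two directors who memorized at least two theses arrived*.
Two island boundaries intervene — the relative clause and the adjunct. Either alone would block QR.
So *at least two theses* cannot raise to a position above *at least one historian*.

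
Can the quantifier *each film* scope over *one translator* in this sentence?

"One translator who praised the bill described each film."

Yes

*each film* sits in the matrix clause, not in the relative clause on *one translator*.
No island intervenes, so both surface and inverse scope are derivable.
Both orderings are possible: *one translator* > *each film* and *each film* > *one translator*.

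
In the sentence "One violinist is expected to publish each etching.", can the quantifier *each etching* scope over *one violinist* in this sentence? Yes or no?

Infinitival complements of raising predicates do not block QR; *each etching* and *one violinist* are effectively clausemates.
Clause-internal QR can adjoin the lower DP above the subject, yielding the inverse reading.
So *each etching* > *one violinist* is among the available readings.

Yes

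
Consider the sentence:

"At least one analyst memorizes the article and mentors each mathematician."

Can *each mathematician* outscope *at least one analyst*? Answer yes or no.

No

*each mathematician* is embedded in one conjunct of the coordinate structure (*mentors each mathematician*).
Coordinate structures are islands for non-across-the-board movement, QR included.
The inverse ordering *each mathematician* > *at least one analyst* is therefore underivable.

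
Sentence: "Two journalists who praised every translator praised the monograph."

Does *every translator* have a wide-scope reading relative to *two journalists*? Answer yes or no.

No

The target quantifier *every translator* is part of the relative clause *who praised every translator*.
Quantifiers inside a relative clause are trapped there; the RC boundary blocks QR.
*every translator* is confined to the island and cannot take scope over *two journalists*.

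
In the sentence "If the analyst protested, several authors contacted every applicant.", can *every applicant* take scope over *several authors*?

Yes

The adjunct clause does not contain *every applicant*, which is the matrix object.
Ordinary QR to a clause-peripheral position gives the wide-scope LF for the lower DP.
Both orderings are possible: *several authors* > *every applicant* and *every applicant* > *several authors*.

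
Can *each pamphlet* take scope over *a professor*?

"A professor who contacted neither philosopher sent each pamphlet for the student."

Yes

*each pamphlet* is a matrix argument; only *a professor* is modified by the relative clause *who contacted neither philosopher*, so the RC island is irrelevant to the target quantifier.
Since no island is crossed, the inverse ordering is licensed alongside surface scope.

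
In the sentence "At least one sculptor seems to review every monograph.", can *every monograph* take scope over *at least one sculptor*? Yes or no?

Yes

*every monograph* is the object of the infinitival complement of a raising predicate; raising infinitives are transparent for QR, so the two DPs are in effect clausemates.
QR within a single clause is free, so the lower quantifier may take scope over the higher one.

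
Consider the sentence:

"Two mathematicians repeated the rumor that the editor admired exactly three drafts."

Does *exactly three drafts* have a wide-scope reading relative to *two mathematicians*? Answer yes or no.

*exactly three drafts* sits inside the complex NP *the rumor that the editor admired exactly three drafts*.
The Complex NP Constraint bars QR out of the complement clause of a noun.
So the wide-scope reading for *exactly three drafts* is blocked.

No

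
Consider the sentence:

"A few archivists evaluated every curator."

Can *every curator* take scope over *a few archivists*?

Both DPs are arguments of the same predicate; there is no clause or island boundary between them.
Since no island is crossed, the inverse ordering is licensed alongside surface scope.
Both orderings are possible: *a few archivists* > *every curator* and *every curator* > *a few archivists*.

Yes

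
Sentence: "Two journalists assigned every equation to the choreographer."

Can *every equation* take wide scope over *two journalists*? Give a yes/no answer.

Yes

Both DPs are arguments of the same predicate; there is no clause or island boundary between them.
With no island boundary between them, the object can take inverse scope over the subject via ordinary QR within the clause.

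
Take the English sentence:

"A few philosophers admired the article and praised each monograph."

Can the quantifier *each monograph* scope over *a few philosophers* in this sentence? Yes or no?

Structurally, *each monograph* is inside one conjunct of the coordinate structure (*praised each monograph*).
QR out of a conjunct would have to apply non-ATB, which the CSC forbids.
So *each monograph* cannot raise high enough to outscope *a few philosophers*; only the surface ordering *a few philosophers* > *each monograph* is available.

No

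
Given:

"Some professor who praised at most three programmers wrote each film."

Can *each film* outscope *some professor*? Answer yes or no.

Yes

The RC *who praised at most three programmers* is an island, but *each film* is not inside it — it is the matrix object, a clausemate of *some professor*.
Since no island is crossed, the inverse ordering is licensed alongside surface scope.
The sentence is scopally ambiguous between *some professor* > *each film* and *each film* > *some professor*.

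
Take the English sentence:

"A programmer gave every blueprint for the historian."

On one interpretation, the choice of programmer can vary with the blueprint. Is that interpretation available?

Yes

The described interpretation is the *every blueprint* > *a programmer* scoping.
*every blueprint* is the matrix object and *a programmer* the matrix subject; the two are clausemates.
Clause-internal QR can adjoin the lower DP above the subject, yielding the inverse reading.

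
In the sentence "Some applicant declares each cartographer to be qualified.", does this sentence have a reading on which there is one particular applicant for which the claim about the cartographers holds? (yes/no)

Yes

The described interpretation is the *some applicant* > *each cartographer* scoping.
That is the surface-scope ordering, which is always one of the available readings — island constraints only ever restrict inverse scope.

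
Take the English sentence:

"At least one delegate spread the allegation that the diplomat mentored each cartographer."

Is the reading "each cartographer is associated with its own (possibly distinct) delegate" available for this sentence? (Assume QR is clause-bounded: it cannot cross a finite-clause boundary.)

The described interpretation is the *each cartographer* > *at least one delegate* scoping.
Structurally, *each cartographer* is inside the complex NP *the allegation that the diplomat mentored each cartographer*.
A that-clause complement to a noun is an island; QR cannot cross the NP boundary.
So *each cartographer* cannot raise to a position above *at least one delegate*.
(Only the surface reading survives: one fixed delegate with respect to all the relevant cartographers.)

No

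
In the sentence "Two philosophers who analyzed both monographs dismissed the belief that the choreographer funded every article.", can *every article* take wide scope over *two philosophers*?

The target quantifier *every article* is part of the complex NP *the belief that the choreographer funded every article*.
A that-clause complement to a noun is an island; QR cannot cross the NP boundary.
*every article* > *two philosophers* would require crossing that boundary, which is illicit.

No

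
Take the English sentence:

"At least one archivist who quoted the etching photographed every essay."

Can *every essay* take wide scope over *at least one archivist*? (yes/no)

Yes

*every essay* is a matrix argument; only *at least one archivist* is modified by the relative clause *who quoted the etching*, so the RC island is irrelevant to the target quantifier.
No island intervenes, so both surface and inverse scope are derivable.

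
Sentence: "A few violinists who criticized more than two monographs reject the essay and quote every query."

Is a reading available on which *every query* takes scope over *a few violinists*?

No

*every query* sits inside one conjunct of the coordinate structure (*quote every query*).
QR out of a conjunct would have to apply non-ATB, which the CSC forbids.
So the wide-scope reading for *every query* is blocked.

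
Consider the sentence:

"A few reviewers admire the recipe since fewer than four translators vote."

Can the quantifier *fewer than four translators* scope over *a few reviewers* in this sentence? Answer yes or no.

*fewer than four translators* sits inside the adjunct clause *since fewer than four translators vote*.
Since the clause is an adjunct (not a complement), the Adjunct Condition blocks QR across its edge.
So the wide-scope reading for *fewer than four translators* is blocked.

No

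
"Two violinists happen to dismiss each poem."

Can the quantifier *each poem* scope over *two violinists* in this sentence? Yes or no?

Yes

Infinitival complements of raising predicates do not block QR; *each poem* and *two violinists* are effectively clausemates.
No island intervenes, so both surface and inverse scope are derivable.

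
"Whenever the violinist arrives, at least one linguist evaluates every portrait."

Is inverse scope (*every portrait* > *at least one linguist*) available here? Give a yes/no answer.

Yes

*every portrait* is a matrix argument; the adjunct is an island but the target quantifier is outside it.
Clause-internal QR can adjoin the lower DP above the subject, yielding the inverse reading.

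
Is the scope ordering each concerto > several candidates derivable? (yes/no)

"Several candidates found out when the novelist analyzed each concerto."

*each concerto* is embedded in the embedded question *when the novelist analyzed each concerto*.
QR across an interrogative CP boundary is ruled out as a wh-island violation.
The inverse ordering *each concerto* > *several candidates* is therefore underivable.

No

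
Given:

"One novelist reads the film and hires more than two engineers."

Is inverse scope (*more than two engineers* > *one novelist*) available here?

No

*more than two engineers* occurs within one conjunct of the coordinate structure (*hires more than two engineers*).
QR out of a conjunct would have to apply non-ATB, which the CSC forbids.
There is no licit LF on which *more than two engineers* c-commands *one novelist*.
(Only the surface reading survives: one fixed novelist with respect to all the relevant engineers.)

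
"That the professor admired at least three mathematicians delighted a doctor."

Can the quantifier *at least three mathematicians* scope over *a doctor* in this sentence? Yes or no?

*at least three mathematicians* occurs within the sentential subject *that the professor admired at least three mathematicians*.
Clausal subjects are scope islands; QR from inside the subject into the matrix is barred.
So *at least three mathematicians* cannot raise to a position above *a doctor*.

No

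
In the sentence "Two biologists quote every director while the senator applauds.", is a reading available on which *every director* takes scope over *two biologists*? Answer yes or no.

Although there is an adjunct clause, *every director* is in the main clause, not inside the adjunct.
Clause-internal QR can adjoin the lower DP above the subject, yielding the inverse reading.
So *every director* > *two biologists* is among the available readings.

Yes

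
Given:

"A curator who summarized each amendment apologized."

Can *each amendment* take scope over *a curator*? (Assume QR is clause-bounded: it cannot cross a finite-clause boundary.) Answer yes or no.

*each amendment* occurs within the relative clause *who summarized each amendment*.
Quantifiers inside a relative clause are trapped there; the RC boundary blocks QR.
So *each amendment* cannot raise to a position above *a curator*.

No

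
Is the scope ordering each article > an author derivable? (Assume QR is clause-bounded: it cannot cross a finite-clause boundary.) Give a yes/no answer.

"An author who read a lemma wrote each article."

Yes

Although the sentence contains a relative clause (*who read a lemma*), *each article* is outside it, in the matrix VP.
Clause-internal QR can adjoin the lower DP above the subject, yielding the inverse reading.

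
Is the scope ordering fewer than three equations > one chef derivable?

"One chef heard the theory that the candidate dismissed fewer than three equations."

*fewer than three equations* occurs within the complex NP *the theory that the candidate dismissed fewer than three equations*.
Noun-complement clauses are scope islands (the Complex NP Constraint): a quantifier inside one cannot scope into the matrix.
So the wide-scope reading for *fewer than three equations* is blocked.
(Only the surface reading survives: one fixed chef with respect to all the relevant equations.)

No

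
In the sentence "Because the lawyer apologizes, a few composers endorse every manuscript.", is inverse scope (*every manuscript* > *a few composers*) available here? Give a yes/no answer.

Yes

The adjunct clause does not contain *every manuscript*, which is the matrix object.
Nothing blocks QR of the lower DP to a position above the higher one, so inverse scope is available.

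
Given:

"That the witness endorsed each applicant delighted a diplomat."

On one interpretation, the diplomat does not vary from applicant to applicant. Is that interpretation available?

Yes

This is the *a diplomat* > *each applicant* reading.
*a diplomat* is a matrix-clause argument and can take scope within the matrix clause over the constituent containing *each applicant*, so *a diplomat* > *each applicant* needs no island-crossing movement and is available.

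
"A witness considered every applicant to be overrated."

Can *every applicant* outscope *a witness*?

Yes

*every applicant* is the subject of an ECM infinitive — the infinitival complement of an ECM verb is not a scope island, so *every applicant* can raise into the matrix clause.
Ordinary QR to a clause-peripheral position gives the wide-scope LF for the lower DP.
Both orderings are possible: *a witness* > *every applicant* and *every applicant* > *a witness*.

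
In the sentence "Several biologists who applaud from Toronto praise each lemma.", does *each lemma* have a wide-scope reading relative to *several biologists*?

Yes

*each lemma* sits in the matrix clause, not in the relative clause on *several biologists*.
Since no island is crossed, the inverse ordering is licensed alongside surface scope.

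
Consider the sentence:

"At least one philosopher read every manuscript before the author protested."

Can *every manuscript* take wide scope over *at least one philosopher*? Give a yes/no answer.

The adjunct clause does not contain *every manuscript*, which is the matrix object.
With no island boundary between them, the object can take inverse scope over the subject via ordinary QR within the clause.
So *every manuscript* > *at least one philosopher* is among the available readings.

Yes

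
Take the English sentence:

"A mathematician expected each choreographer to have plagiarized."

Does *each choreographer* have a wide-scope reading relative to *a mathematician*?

Yes

ECM infinitives lack a CP barrier, so *each choreographer* can QR over the matrix subject *a mathematician*.
No island intervenes, so both surface and inverse scope are derivable.
So *each choreographer* > *a mathematician* is among the available readings.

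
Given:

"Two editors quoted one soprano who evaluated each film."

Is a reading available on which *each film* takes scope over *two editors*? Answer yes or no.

No

*each film* occurs within the relative clause *who evaluated each film* modifying *one soprano*.
A relative clause is a scope island — quantifier raising cannot cross its boundary.
The inverse ordering *each film* > *two editors* is therefore underivable.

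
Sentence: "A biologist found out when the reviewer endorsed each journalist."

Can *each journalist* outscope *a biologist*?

No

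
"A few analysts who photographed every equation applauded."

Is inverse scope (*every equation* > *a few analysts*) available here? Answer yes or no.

No

*every equation* occurs within the relative clause *who photographed every equation*.
Relative clauses block scope extraction: QR cannot target a position outside the modified NP.
There is no licit LF on which *every equation* c-commands *a few analysts*.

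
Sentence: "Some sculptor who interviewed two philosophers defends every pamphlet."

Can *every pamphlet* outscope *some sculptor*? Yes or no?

Yes

*every pamphlet* is a matrix argument; only *some sculptor* is modified by the relative clause *who interviewed two philosophers*, so the RC island is irrelevant to the target quantifier.
Nothing blocks QR of the lower DP to a position above the higher one, so inverse scope is available.
The sentence is scopally ambiguous between *some sculptor* > *every pamphlet* and *every pamphlet* > *some sculptor*.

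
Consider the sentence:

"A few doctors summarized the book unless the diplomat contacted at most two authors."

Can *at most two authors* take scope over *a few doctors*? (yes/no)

Structurally, *at most two authors* is inside the adjunct clause *unless the diplomat contacted at most two authors*.
The adjunct-island constraint bars QR out of an adverbial clause.
So *at most two authors* cannot raise high enough to outscope *a few doctors*; only the surface ordering *a few doctors* > *at most two authors* is available.

No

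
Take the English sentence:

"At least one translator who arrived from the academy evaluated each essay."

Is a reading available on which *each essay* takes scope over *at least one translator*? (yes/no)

The relative clause *who arrived from the academy* modifies *at least one translator*, but *each essay* is not inside that relative clause — it is an argument of the matrix verb.
QR within a single clause is free, so the lower quantifier may take scope over the higher one.

Yes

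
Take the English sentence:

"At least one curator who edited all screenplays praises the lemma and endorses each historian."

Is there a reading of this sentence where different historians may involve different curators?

No

That reading corresponds to *each historian* > *at least one curator*.
*each historian* sits inside one conjunct of the coordinate structure (*endorses each historian*).
QR out of a conjunct would have to apply non-ATB, which the CSC forbids.
Hence only narrow scope for *each historian* (under *at least one curator*) survives.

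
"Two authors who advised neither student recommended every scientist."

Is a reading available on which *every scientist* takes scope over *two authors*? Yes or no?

Although the sentence contains a relative clause (*who advised neither student*), *every scientist* is outside it, in the matrix VP.
With no island boundary between them, the object can take inverse scope over the subject via ordinary QR within the clause.
The sentence is scopally ambiguous between *two authors* > *every scientist* and *every scientist* > *two authors*.

Yes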